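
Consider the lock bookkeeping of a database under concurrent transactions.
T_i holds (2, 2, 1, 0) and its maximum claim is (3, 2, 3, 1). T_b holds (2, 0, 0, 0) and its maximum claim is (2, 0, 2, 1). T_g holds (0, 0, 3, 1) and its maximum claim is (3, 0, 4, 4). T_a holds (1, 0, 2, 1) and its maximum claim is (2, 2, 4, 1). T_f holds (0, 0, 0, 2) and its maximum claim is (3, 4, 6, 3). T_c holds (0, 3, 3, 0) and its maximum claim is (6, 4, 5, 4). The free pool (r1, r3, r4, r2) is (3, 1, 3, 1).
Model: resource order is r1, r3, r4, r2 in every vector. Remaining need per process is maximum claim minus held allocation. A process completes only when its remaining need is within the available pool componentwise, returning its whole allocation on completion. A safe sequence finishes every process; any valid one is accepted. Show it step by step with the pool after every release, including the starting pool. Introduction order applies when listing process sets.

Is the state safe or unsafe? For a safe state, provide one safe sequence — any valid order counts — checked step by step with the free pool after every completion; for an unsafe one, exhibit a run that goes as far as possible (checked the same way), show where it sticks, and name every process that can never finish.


UNSAFE.
Key observation: after T_i, T_b, T_a the pool peaks at (8, 3, 6, 2), and each blocked process is short somewhere: T_g on r2; T_f on r3; T_c on r2.
Going as far as possible: T_i, T_b, T_a; after that, nothing fits. Walking it through:
  pool = (3, 1, 3, 1)
  T_i: need (1, 0, 2, 1) fits (3, 1, 3, 1); releases (2, 2, 1, 0), pool now (5, 3, 4, 1)
  T_b: need (0, 0, 2, 1) fits (5, 3, 4, 1); releases (2, 0, 0, 0), pool now (7, 3, 4, 1)
  T_a: need (1, 2, 2, 0) fits (7, 3, 4, 1); releases (1, 0, 2, 1), pool now (8, 3, 6, 2)
  blocked: T_g wants (3, 0, 1, 3), pool (8, 3, 6, 2) — not enough r2
  blocked: T_f wants (3, 4, 6, 1), pool (8, 3, 6, 2) — not enough r3
  blocked: T_c wants (6, 1, 2, 4), pool (8, 3, 6, 2) — not enough r2
Permanently blocked: T_g, T_f and T_c.


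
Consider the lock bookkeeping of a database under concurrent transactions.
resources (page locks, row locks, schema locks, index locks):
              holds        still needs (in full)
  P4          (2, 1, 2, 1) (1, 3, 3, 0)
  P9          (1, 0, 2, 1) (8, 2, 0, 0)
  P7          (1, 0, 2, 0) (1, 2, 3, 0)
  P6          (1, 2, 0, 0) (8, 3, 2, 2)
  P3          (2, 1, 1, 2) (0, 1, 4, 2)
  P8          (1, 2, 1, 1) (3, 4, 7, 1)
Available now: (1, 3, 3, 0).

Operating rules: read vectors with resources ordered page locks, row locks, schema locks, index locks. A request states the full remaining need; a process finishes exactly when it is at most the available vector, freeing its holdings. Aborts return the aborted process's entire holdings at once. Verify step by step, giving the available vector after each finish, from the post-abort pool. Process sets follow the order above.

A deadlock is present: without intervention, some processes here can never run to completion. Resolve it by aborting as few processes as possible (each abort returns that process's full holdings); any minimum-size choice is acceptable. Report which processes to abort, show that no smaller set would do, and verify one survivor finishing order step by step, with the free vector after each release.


Abort P6.
Key observation: aborting P6 returns (1, 2, 0, 0), and P9 — hopeless before — runs at step 5 with the returned capacity in the pool.
Why nothing smaller works: aborting no one leaves the state deadlocked as given.
One survivor order: P4, P7, P8, P3, P9. Verifying each step (post-abort pool first):
  pool = (2, 5, 3, 0)
  P4: need (1, 3, 3, 0) fits (2, 5, 3, 0); releases (2, 1, 2, 1), pool now (4, 6, 5, 1)
  P7: need (1, 2, 3, 0) fits (4, 6, 5, 1); releases (1, 0, 2, 0), pool now (5, 6, 7, 1)
  P8: need (3, 4, 7, 1) fits (5, 6, 7, 1); releases (1, 2, 1, 1), pool now (6, 8, 8, 2)
  P3: need (0, 1, 4, 2) fits (6, 8, 8, 2); releases (2, 1, 1, 2), pool now (8, 9, 9, 4)
  P9: need (8, 2, 0, 0) fits (8, 9, 9, 4); releases (1, 0, 2, 1), pool now (9, 9, 11, 5)


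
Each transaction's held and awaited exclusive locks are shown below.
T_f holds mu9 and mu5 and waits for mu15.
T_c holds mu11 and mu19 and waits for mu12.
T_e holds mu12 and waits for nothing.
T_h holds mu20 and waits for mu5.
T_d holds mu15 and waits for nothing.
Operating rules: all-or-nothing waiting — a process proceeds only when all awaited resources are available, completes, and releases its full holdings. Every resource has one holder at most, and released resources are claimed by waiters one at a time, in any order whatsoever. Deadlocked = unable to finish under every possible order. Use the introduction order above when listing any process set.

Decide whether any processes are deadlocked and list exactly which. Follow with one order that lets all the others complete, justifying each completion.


No process is deadlocked.
Key observation: every chain of waits terminates; starting from the processes that wait on nothing, all the rest unlock in turn.
A valid finishing order for the others: T_d, T_e, T_c, T_f, T_h.
Verifying each step:
  run T_d (it waits on nothing); releases mu15
  run T_e (it waits on nothing); releases mu12
  run T_c (all its waits — mu12 — are resolved); releases mu11 and mu19
  run T_f (all its waits — mu15 — are resolved); releases mu9 and mu5
  run T_h (all its waits — mu5 — are resolved); releases mu20


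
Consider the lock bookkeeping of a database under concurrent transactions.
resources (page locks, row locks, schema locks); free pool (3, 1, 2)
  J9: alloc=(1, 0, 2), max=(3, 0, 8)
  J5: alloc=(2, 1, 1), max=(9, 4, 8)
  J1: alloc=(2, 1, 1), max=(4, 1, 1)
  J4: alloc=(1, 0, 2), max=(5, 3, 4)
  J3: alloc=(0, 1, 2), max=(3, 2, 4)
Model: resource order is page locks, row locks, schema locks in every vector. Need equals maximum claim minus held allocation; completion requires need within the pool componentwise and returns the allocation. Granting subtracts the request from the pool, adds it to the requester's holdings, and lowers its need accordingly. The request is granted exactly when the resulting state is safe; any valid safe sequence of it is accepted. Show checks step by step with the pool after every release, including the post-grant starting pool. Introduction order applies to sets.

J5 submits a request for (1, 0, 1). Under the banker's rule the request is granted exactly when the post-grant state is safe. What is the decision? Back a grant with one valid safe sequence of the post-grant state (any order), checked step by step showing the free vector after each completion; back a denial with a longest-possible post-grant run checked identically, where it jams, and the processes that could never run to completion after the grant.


GRANT. The post-grant state is safe; one safe sequence: J1, J3, J4, J9, J5.
Key observation: the transfer keeps a workable pool ((2, 1, 1)); J1 starts the safe sequence.
Verifying the post-grant state step by step:
  pool = (2, 1, 1)
  run J1 (needs (2, 0, 0), free (2, 1, 1)); after release of (2, 1, 1) the pool is (4, 2, 2)
  run J3 (needs (3, 1, 2), free (4, 2, 2)); after release of (0, 1, 2) the pool is (4, 3, 4)
  run J4 (needs (4, 3, 2), free (4, 3, 4)); after release of (1, 0, 2) the pool is (5, 3, 6)
  run J9 (needs (2, 0, 6), free (5, 3, 6)); after release of (1, 0, 2) the pool is (6, 3, 8)
  run J5 (needs (6, 3, 6), free (6, 3, 8)); after release of (3, 1, 2) the pool is (9, 4, 10)


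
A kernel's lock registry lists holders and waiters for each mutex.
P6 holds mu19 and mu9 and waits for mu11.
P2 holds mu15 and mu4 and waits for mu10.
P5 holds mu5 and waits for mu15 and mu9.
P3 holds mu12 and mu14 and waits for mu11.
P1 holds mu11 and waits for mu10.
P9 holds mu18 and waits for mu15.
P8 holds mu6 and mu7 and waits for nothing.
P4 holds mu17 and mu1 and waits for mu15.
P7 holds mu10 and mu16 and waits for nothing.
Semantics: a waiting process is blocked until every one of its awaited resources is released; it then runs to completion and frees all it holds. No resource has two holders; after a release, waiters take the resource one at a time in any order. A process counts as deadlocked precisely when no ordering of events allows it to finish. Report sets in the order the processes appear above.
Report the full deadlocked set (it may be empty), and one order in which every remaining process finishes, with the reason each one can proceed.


Nothing here is deadlocked.
Key observation: the wait relation is loop-free; peeling off processes with no waits unwinds the whole state.
A valid finishing order for the others: P7, P1, P2, P3, P6, P4, P9, P5, P8.
Walking it through:
  P7: no waits; runs immediately, freeing mu10 and mu16
  P1 waits on mu10 — all released -> runs and releases mu11
  P2 waits on mu10 — all released -> runs and releases mu15 and mu4
  P3 waits on mu11 — all released -> runs and releases mu12 and mu14
  P6 waits on mu11 — all released -> runs and releases mu19 and mu9
  P4 waits on mu15 — all released -> runs and releases mu17 and mu1
  P9 waits on mu15 — all released -> runs and releases mu18
  P5 waits on mu15 and mu9 — all released -> runs and releases mu5
  P8: no waits; runs immediately, freeing mu6 and mu7


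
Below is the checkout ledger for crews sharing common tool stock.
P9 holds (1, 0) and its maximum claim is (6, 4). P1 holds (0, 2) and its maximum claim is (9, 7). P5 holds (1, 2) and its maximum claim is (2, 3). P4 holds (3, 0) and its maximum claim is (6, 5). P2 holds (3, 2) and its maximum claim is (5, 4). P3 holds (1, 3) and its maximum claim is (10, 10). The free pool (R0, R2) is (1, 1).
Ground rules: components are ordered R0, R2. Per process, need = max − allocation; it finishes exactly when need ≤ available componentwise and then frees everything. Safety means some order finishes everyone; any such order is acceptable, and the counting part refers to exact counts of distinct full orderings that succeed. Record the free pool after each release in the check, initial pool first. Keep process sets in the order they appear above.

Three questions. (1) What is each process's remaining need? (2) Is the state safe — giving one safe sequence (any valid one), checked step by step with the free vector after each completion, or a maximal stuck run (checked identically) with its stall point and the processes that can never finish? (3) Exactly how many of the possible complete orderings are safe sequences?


(1) Remaining need (order R0, R2):
  P9: (5, 4)
  P1: (9, 5)
  P5: (1, 1)
  P4: (3, 5)
  P2: (2, 2)
  P3: (9, 7)
(2) SAFE. One safe sequence: P5, P2, P9, P4, P1, P3.
Key observation: P5 marks the first exact bind of the order: its need (1, 1) fits the free (1, 1) with zero slack on a requested resource.
Check, step by step:
  pool = (1, 1)
  P5 needs (1, 1) <= (1, 1) -> finishes; pool += (1, 2) = (2, 3)
  P2 needs (2, 2) <= (2, 3) -> finishes; pool += (3, 2) = (5, 5)
  P9 needs (5, 4) <= (5, 5) -> finishes; pool += (1, 0) = (6, 5)
  P4 needs (3, 5) <= (6, 5) -> finishes; pool += (3, 0) = (9, 5)
  P1 needs (9, 5) <= (9, 5) -> finishes; pool += (0, 2) = (9, 7)
  P3 needs (9, 7) <= (9, 7) -> finishes; pool += (1, 3) = (10, 10)
(3) Precisely 2 of the possible complete orderings are safe sequences.


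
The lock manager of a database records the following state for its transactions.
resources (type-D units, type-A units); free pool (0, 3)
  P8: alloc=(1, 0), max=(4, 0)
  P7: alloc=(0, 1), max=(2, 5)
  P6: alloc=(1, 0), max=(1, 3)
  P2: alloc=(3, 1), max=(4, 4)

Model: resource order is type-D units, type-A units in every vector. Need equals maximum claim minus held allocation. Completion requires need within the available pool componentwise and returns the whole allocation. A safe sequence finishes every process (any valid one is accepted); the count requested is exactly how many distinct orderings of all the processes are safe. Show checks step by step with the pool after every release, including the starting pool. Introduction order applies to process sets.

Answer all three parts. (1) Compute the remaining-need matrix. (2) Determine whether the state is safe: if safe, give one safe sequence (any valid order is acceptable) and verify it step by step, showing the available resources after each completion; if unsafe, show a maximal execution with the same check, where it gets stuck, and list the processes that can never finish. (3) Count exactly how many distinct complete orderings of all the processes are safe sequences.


(1) Outstanding need per process (order type-D units, type-A units):
  P8: (3, 0)
  P7: (2, 4)
  P6: (0, 3)
  P2: (1, 3)
(2) SAFE. One safe sequence: P6, P2, P7, P8.
Key observation: reading the order forward, P6 is the first process whose need (0, 3) meets the free pool (0, 3) exactly on a resource it requests.
Verifying each step:
  pool = (0, 3)
  P6 needs (0, 3) <= (0, 3) -> finishes; pool += (1, 0) = (1, 3)
  P2 needs (1, 3) <= (1, 3) -> finishes; pool += (3, 1) = (4, 4)
  P7 needs (2, 4) <= (4, 4) -> finishes; pool += (0, 1) = (4, 5)
  P8 needs (3, 0) <= (4, 5) -> finishes; pool += (1, 0) = (5, 5)
(3) Precisely 2 of the possible complete orderings are safe sequences.


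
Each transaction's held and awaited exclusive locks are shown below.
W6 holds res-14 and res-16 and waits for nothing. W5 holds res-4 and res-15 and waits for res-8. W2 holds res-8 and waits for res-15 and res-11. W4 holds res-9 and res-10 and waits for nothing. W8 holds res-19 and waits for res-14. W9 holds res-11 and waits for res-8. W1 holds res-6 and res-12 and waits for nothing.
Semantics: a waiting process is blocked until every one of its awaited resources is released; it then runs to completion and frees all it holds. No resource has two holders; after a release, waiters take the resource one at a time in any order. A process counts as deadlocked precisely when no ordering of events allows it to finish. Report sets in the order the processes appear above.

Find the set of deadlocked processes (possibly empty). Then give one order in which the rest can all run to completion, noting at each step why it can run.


The deadlocked set is W5, W2 and W9.
Key observation: W5 -> W2 -> W5 is a circular wait — nothing in it can go first; W9 is caught in further circular waits.
A valid finishing order for the others: W1, W4, W6, W8.
Verifying each step:
  W1 waits on nothing -> runs at once and releases res-6 and res-12
  W4 waits on nothing -> runs at once and releases res-9 and res-10
  W6 waits on nothing -> runs at once and releases res-14 and res-16
  run W8 (all its waits — res-14 — are resolved); releases res-19


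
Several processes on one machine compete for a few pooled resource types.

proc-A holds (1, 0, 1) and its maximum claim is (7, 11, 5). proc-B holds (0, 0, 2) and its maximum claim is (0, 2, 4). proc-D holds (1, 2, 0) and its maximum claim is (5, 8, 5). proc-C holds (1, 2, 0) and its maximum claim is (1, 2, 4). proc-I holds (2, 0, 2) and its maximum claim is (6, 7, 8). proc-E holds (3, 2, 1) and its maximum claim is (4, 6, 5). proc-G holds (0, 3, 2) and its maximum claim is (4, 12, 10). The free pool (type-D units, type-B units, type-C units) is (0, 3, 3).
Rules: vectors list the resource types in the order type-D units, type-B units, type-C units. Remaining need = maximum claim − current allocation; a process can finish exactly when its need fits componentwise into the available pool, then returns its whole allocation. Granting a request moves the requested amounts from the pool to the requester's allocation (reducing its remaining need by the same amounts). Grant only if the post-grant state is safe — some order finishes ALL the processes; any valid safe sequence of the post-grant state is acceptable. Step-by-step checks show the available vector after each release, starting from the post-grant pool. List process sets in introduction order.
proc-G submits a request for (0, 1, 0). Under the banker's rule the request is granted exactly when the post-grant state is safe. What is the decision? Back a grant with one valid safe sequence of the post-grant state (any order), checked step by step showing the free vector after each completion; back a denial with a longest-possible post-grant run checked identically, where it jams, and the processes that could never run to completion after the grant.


GRANT. The post-grant state is safe; one safe sequence: proc-B, proc-C, proc-E, proc-D, proc-I, proc-G, proc-A.
Key observation: after the grant the pool drops to (0, 2, 3), which still lets proc-B finish first and unwind the rest.
Verifying the post-grant state step by step:
  pool = (0, 2, 3)
  run proc-B (needs (0, 2, 2), free (0, 2, 3)); after release of (0, 0, 2) the pool is (0, 2, 5)
  run proc-C (needs (0, 0, 4), free (0, 2, 5)); after release of (1, 2, 0) the pool is (1, 4, 5)
  run proc-E (needs (1, 4, 4), free (1, 4, 5)); after release of (3, 2, 1) the pool is (4, 6, 6)
  run proc-D (needs (4, 6, 5), free (4, 6, 6)); after release of (1, 2, 0) the pool is (5, 8, 6)
  run proc-I (needs (4, 7, 6), free (5, 8, 6)); after release of (2, 0, 2) the pool is (7, 8, 8)
  run proc-G (needs (4, 8, 8), free (7, 8, 8)); after release of (0, 4, 2) the pool is (7, 12, 10)
  run proc-A (needs (6, 11, 4), free (7, 12, 10)); after release of (1, 0, 1) the pool is (8, 12, 11)


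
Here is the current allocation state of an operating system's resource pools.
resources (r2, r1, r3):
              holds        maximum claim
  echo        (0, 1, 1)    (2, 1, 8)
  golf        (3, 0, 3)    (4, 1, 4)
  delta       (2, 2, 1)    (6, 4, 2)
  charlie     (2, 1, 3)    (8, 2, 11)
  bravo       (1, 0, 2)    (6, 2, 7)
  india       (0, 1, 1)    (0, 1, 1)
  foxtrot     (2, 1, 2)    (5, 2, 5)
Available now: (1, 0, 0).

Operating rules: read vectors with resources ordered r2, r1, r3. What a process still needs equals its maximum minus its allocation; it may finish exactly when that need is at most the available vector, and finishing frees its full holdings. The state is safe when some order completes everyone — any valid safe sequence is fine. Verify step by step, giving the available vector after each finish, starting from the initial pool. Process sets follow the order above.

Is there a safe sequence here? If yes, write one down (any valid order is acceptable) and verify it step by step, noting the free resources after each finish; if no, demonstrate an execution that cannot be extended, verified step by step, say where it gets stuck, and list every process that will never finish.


SAFE — a valid safe sequence is india, golf, foxtrot, bravo, echo, charlie, delta.
Key observation: at golf the run first touches a limit — (1, 1, 1) against (1, 1, 1), exact on a resource it actually requests.
Check, step by step:
  pool = (1, 0, 0)
  india: need (0, 0, 0) fits (1, 0, 0); releases (0, 1, 1), pool now (1, 1, 1)
  golf: need (1, 1, 1) fits (1, 1, 1); releases (3, 0, 3), pool now (4, 1, 4)
  foxtrot: need (3, 1, 3) fits (4, 1, 4); releases (2, 1, 2), pool now (6, 2, 6)
  bravo: need (5, 2, 5) fits (6, 2, 6); releases (1, 0, 2), pool now (7, 2, 8)
  echo: need (2, 0, 7) fits (7, 2, 8); releases (0, 1, 1), pool now (7, 3, 9)
  charlie: need (6, 1, 8) fits (7, 3, 9); releases (2, 1, 3), pool now (9, 4, 12)
  delta: need (4, 2, 1) fits (9, 4, 12); releases (2, 2, 1), pool now (11, 6, 13)


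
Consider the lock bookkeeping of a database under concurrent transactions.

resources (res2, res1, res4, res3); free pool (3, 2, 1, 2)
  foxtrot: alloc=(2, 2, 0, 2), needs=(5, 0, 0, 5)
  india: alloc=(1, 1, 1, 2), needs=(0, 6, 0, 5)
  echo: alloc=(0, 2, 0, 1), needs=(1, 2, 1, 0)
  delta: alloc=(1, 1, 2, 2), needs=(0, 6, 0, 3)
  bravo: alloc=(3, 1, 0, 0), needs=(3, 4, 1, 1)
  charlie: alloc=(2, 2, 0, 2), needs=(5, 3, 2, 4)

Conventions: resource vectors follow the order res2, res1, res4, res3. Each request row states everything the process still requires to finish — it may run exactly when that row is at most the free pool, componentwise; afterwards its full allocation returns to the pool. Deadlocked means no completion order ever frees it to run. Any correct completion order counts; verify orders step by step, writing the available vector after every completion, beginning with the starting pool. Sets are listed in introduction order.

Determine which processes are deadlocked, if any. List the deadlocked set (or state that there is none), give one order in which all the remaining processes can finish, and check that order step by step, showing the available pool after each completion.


Deadlocked set: foxtrot, india, delta and charlie.
Key observation: after echo, bravo the pool peaks at (6, 5, 1, 3), and each blocked process is short somewhere: foxtrot on res3; india on res1, res3; delta on res1; charlie on res4, res3.
A valid finishing order for the others: echo, bravo. Verifying each step:
  pool = (3, 2, 1, 2)
  run echo (needs (1, 2, 1, 0), free (3, 2, 1, 2)); after release of (0, 2, 0, 1) the pool is (3, 4, 1, 3)
  run bravo (needs (3, 4, 1, 1), free (3, 4, 1, 3)); after release of (3, 1, 0, 0) the pool is (6, 5, 1, 3)
The stuck group stays short no matter what:
  blocked: foxtrot wants (5, 0, 0, 5), pool (6, 5, 1, 3) — not enough res3
  blocked: india wants (0, 6, 0, 5), pool (6, 5, 1, 3) — not enough res1 and res3
  blocked: delta wants (0, 6, 0, 3), pool (6, 5, 1, 3) — not enough res1
  blocked: charlie wants (5, 3, 2, 4), pool (6, 5, 1, 3) — not enough res4 and res3


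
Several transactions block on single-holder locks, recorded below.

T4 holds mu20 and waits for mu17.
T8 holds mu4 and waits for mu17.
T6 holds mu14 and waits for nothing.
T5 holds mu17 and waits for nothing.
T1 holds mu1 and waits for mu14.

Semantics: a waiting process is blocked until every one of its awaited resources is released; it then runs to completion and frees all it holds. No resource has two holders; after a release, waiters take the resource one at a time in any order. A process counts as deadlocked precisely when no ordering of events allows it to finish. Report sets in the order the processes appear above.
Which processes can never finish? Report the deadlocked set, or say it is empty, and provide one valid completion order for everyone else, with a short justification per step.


No process is deadlocked.
Key observation: all waits point, directly or indirectly, at processes that can finish, so nothing is permanently blocked.
A valid finishing order for the others: T5, T4, T6, T1, T8.
Step-by-step check:
  run T5 (it waits on nothing); releases mu17
  T4 waits on mu17 — all released -> runs and releases mu20
  run T6 (it waits on nothing); releases mu14
  T1 waits on mu14 — all released -> runs and releases mu1
  T8 waits on mu17 — all released -> runs and releases mu4


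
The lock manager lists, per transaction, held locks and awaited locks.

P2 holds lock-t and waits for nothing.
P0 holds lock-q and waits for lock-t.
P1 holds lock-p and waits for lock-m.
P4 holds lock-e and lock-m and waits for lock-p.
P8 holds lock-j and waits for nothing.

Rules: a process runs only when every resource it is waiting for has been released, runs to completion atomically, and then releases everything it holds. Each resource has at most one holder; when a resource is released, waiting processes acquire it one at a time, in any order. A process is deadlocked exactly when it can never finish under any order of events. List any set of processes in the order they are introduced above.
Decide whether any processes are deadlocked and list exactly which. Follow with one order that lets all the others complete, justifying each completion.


Deadlocked set: P1 and P4.
Key observation: the wait chain closes on itself along P1 -> P4 -> P1; no other process is dragged down with it.
One completion order for the rest: P2, P0, P8.
Step-by-step check:
  P2: no waits; runs immediately, freeing lock-t
  P0 waits on lock-t — all released -> runs and releases lock-q
  P8: no waits; runs immediately, freeing lock-j


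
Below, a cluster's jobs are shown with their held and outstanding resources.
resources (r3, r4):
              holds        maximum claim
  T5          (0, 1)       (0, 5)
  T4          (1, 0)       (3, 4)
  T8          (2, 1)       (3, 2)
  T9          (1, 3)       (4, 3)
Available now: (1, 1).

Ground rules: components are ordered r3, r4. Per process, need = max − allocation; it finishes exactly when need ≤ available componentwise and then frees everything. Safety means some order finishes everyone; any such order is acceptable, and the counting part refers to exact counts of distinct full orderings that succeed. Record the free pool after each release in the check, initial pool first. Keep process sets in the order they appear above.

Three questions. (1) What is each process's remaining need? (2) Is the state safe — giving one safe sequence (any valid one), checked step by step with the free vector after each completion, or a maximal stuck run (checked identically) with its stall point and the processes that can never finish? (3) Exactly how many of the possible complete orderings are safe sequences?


(1) Outstanding need per process (order r3, r4):
  T5: (0, 4)
  T4: (2, 4)
  T8: (1, 1)
  T9: (3, 0)
(2) SAFE — a valid safe sequence is T8, T9, T4, T5.
Key observation: reading the order forward, T8 is the first process whose need (1, 1) meets the free pool (1, 1) exactly on a resource it requests.
Verifying each step:
  pool = (1, 1)
  T8: need (1, 1) fits (1, 1); releases (2, 1), pool now (3, 2)
  T9: need (3, 0) fits (3, 2); releases (1, 3), pool now (4, 5)
  T4: need (2, 4) fits (4, 5); releases (1, 0), pool now (5, 5)
  T5: need (0, 4) fits (5, 5); releases (0, 1), pool now (5, 6)
(3) The exact count: 2 of the possible complete orderings are safe sequences.


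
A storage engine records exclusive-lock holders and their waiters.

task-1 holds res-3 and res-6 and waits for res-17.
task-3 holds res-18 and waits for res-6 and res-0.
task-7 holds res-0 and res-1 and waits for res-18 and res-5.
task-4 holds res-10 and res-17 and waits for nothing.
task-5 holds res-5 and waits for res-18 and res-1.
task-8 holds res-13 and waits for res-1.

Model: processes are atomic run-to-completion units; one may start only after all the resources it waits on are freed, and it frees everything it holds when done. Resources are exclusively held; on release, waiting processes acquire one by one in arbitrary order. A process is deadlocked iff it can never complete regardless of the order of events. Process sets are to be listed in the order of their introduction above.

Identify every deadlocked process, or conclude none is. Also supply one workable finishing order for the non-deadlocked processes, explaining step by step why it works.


The deadlocked set is task-3, task-7, task-5 and task-8.
Key observation: along task-3 -> task-7 -> task-3, each member waits on what the next one holds — a deadlock; task-5 is caught in further circular waits and task-8 waits into the deadlock from upstream.
The rest can finish in the order task-4, task-1.
Walking it through:
  task-4 waits on nothing -> runs at once and releases res-10 and res-17
  task-1 waits on res-17 — all released -> runs and releases res-3 and res-6


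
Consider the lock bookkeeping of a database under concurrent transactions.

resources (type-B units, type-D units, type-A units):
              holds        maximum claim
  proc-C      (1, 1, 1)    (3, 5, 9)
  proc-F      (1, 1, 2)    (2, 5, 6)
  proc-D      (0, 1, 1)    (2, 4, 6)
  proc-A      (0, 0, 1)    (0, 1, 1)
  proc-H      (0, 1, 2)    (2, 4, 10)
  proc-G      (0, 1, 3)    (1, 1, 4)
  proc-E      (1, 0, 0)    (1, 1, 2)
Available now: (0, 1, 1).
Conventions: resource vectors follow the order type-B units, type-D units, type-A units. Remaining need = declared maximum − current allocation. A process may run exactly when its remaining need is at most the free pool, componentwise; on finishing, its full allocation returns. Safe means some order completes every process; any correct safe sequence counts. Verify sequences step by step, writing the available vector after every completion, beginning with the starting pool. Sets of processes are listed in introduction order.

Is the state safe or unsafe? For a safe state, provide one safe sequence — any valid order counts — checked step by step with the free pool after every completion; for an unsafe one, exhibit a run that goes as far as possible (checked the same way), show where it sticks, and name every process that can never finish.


UNSAFE.
Key observation: the wall is type-D units: completing proc-A, proc-E, proc-G brings the pool only to (1, 2, 5), and all the rest need more.
A maximal execution: proc-A, proc-E, proc-G — then nothing else fits. Verifying each step:
  pool = (0, 1, 1)
  proc-A needs (0, 1, 0) <= (0, 1, 1) -> finishes; pool += (0, 0, 1) = (0, 1, 2)
  proc-E needs (0, 1, 2) <= (0, 1, 2) -> finishes; pool += (1, 0, 0) = (1, 1, 2)
  proc-G needs (1, 0, 1) <= (1, 1, 2) -> finishes; pool += (0, 1, 3) = (1, 2, 5)
  proc-C cannot run: need (2, 4, 8) vs free (1, 2, 5) (insufficient type-B units, type-D units and type-A units)
  proc-F cannot run: need (1, 4, 4) vs free (1, 2, 5) (insufficient type-D units)
  proc-D cannot run: need (2, 3, 5) vs free (1, 2, 5) (insufficient type-B units and type-D units)
  proc-H cannot run: need (2, 3, 8) vs free (1, 2, 5) (insufficient type-B units, type-D units and type-A units)
Processes that can never finish: proc-C, proc-F, proc-D and proc-H.


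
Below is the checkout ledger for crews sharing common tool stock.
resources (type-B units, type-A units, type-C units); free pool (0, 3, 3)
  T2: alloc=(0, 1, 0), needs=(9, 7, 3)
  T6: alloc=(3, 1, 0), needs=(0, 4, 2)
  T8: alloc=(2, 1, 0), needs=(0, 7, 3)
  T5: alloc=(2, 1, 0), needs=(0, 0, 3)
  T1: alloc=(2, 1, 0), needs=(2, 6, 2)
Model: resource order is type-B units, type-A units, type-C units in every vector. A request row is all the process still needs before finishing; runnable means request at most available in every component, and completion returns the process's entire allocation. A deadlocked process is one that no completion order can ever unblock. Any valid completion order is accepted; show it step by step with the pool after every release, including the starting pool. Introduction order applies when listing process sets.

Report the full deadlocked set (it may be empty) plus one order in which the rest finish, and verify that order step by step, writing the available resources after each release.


Deadlocked set: T2, T8 and T1.
Key observation: the wall is type-A units: completing T5, T6 brings the pool only to (5, 5, 3), and all the rest need more.
One completion order for the rest: T5, T6. Walking it through:
  pool = (0, 3, 3)
  T5 needs (0, 0, 3) <= (0, 3, 3) -> finishes; pool += (2, 1, 0) = (2, 4, 3)
  T6 needs (0, 4, 2) <= (2, 4, 3) -> finishes; pool += (3, 1, 0) = (5, 5, 3)
The stuck group stays short no matter what:
  blocked: T2 wants (9, 7, 3), pool (5, 5, 3) — not enough type-B units and type-A units
  blocked: T8 wants (0, 7, 3), pool (5, 5, 3) — not enough type-A units
  blocked: T1 wants (2, 6, 2), pool (5, 5, 3) — not enough type-A units


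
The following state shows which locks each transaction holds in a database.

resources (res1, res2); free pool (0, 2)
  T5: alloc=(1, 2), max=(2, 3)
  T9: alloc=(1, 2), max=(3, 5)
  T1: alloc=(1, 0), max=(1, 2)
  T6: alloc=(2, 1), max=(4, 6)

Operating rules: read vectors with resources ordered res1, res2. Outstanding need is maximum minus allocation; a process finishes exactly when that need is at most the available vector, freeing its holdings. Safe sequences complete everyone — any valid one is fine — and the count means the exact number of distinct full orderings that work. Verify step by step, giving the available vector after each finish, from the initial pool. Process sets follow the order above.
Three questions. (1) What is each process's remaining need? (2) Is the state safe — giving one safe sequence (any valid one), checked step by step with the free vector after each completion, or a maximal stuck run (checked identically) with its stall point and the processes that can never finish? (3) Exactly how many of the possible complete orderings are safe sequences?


(1) Outstanding need per process (order res1, res2):
  T5: (1, 1)
  T9: (2, 3)
  T1: (0, 2)
  T6: (2, 5)
(2) SAFE, for example via the order T1, T5, T9, T6.
Key observation: the first exact fit in this order is T1 — it needs (0, 2) with (0, 2) free, meeting a requested resource to the last unit.
Step-by-step check:
  pool = (0, 2)
  T1 needs (0, 2) <= (0, 2) -> finishes; pool += (1, 0) = (1, 2)
  T5 needs (1, 1) <= (1, 2) -> finishes; pool += (1, 2) = (2, 4)
  T9 needs (2, 3) <= (2, 4) -> finishes; pool += (1, 2) = (3, 6)
  T6 needs (2, 5) <= (3, 6) -> finishes; pool += (2, 1) = (5, 7)
(3) Exactly 1 of the possible complete orderings is a safe sequence.


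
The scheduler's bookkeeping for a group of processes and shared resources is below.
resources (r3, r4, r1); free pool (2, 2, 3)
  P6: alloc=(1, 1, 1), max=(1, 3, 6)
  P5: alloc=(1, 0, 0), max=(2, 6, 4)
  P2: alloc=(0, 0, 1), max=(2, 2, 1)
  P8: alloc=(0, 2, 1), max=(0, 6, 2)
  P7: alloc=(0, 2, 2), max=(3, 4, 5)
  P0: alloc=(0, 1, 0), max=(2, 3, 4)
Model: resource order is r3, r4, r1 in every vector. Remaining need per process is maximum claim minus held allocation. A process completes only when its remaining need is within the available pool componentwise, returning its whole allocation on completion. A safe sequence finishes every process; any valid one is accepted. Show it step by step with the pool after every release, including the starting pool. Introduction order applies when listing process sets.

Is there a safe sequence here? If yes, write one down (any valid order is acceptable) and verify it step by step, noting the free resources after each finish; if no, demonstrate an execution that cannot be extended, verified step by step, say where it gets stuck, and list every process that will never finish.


The state is UNSAFE.
Key observation: after P2, P0 the pool peaks at (2, 3, 4), and each blocked process is short somewhere: P6 on r1; P5 on r4; P8 on r4; P7 on r3.
Going as far as possible: P2, P0; after that, nothing fits. Walking it through:
  pool = (2, 2, 3)
  run P2 (needs (2, 2, 0), free (2, 2, 3)); after release of (0, 0, 1) the pool is (2, 2, 4)
  run P0 (needs (2, 2, 4), free (2, 2, 4)); after release of (0, 1, 0) the pool is (2, 3, 4)
  P6 still needs (0, 2, 5) but only (2, 3, 4) is free — short on r1
  P5 still needs (1, 6, 4) but only (2, 3, 4) is free — short on r4
  P8 still needs (0, 4, 1) but only (2, 3, 4) is free — short on r4
  P7 still needs (3, 2, 3) but only (2, 3, 4) is free — short on r3
Never able to finish: P6, P5, P8 and P7.


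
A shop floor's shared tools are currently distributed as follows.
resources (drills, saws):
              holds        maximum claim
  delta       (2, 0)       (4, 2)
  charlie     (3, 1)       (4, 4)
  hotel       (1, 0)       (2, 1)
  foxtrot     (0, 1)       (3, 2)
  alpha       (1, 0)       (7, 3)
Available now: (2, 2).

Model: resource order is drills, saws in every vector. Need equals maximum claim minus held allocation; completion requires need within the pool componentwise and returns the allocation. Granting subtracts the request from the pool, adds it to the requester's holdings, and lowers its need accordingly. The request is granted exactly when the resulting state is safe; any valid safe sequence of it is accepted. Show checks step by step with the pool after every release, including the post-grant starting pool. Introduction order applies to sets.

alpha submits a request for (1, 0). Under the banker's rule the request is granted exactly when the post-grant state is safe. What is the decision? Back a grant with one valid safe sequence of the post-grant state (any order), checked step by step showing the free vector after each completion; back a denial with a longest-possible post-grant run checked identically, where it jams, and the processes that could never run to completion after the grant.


GRANT — the state after the grant stays safe, e.g. via hotel, delta, foxtrot, charlie, alpha.
Key observation: with (1, 2) left after the transfer, hotel can run at once — the state stays safe.
Verifying the post-grant state step by step:
  pool = (1, 2)
  run hotel (needs (1, 1), free (1, 2)); after release of (1, 0) the pool is (2, 2)
  run delta (needs (2, 2), free (2, 2)); after release of (2, 0) the pool is (4, 2)
  run foxtrot (needs (3, 1), free (4, 2)); after release of (0, 1) the pool is (4, 3)
  run charlie (needs (1, 3), free (4, 3)); after release of (3, 1) the pool is (7, 4)
  run alpha (needs (5, 3), free (7, 4)); after release of (2, 0) the pool is (9, 4)


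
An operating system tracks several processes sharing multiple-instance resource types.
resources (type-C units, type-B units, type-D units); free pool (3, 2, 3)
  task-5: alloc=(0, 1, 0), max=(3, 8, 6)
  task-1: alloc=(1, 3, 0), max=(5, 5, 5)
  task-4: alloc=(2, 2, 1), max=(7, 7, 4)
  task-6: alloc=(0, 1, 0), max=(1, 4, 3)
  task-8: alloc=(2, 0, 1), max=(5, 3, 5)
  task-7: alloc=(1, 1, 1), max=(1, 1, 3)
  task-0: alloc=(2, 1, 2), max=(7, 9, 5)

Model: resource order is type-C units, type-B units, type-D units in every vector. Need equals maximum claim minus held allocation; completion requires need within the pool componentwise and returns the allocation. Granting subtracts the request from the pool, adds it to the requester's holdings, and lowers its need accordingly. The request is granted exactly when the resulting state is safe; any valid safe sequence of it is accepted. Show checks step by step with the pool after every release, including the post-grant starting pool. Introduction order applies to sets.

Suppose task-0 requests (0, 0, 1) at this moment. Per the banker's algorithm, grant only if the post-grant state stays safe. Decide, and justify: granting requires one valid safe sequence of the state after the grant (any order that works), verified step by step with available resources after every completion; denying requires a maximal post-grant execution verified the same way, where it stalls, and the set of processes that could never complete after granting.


DENY — the pretend-granted state is unsafe.
Key observation: after task-7, task-6 the pool peaks at (4, 4, 3), and each blocked process is short somewhere: task-5 on type-B units, type-D units; task-1 on type-D units; task-4 on type-C units, type-B units; task-8 on type-D units; task-0 on type-C units, type-B units.
After a pretend grant, a maximal execution: task-7, task-6 — then nothing else fits. Walking it through:
  pool = (3, 2, 2)
  task-7 needs (0, 0, 2) <= (3, 2, 2) -> finishes; pool += (1, 1, 1) = (4, 3, 3)
  task-6 needs (1, 3, 3) <= (4, 3, 3) -> finishes; pool += (0, 1, 0) = (4, 4, 3)
  task-5 cannot run: need (3, 7, 6) vs free (4, 4, 3) (insufficient type-B units and type-D units)
  task-1 cannot run: need (4, 2, 5) vs free (4, 4, 3) (insufficient type-D units)
  task-4 cannot run: need (5, 5, 3) vs free (4, 4, 3) (insufficient type-C units and type-B units)
  task-8 cannot run: need (3, 3, 4) vs free (4, 4, 3) (insufficient type-D units)
  task-0 cannot run: need (5, 8, 2) vs free (4, 4, 3) (insufficient type-C units and type-B units)
Processes that could never finish after the grant: task-5, task-1, task-4, task-8 and task-0.


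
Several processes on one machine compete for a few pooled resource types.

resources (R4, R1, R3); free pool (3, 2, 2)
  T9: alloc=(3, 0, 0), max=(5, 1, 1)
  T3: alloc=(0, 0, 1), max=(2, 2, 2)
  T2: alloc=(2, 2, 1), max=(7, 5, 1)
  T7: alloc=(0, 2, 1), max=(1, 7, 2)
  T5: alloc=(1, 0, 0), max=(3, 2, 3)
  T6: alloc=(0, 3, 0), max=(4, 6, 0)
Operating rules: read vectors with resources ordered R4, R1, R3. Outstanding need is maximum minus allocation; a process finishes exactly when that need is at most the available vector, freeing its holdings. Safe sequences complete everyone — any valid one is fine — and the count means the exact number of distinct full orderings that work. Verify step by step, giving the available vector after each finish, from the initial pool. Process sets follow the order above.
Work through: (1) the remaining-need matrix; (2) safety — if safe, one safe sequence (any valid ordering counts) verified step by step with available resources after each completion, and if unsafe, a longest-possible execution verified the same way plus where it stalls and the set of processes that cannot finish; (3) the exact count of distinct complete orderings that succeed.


(1) Remaining need (order R4, R1, R3):
  T9: (2, 1, 1)
  T3: (2, 2, 1)
  T2: (5, 3, 0)
  T7: (1, 5, 1)
  T5: (2, 2, 3)
  T6: (4, 3, 0)
(2) UNSAFE — no complete ordering exists.
Key observation: the pool after T3, T9, T5 is (7, 2, 3); every surviving request exceeds it in R1, so progress ends there.
A maximal execution: T3, T9, T5 — then nothing else fits. Step-by-step check:
  pool = (3, 2, 2)
  T3 needs (2, 2, 1) <= (3, 2, 2) -> finishes; pool += (0, 0, 1) = (3, 2, 3)
  T9 needs (2, 1, 1) <= (3, 2, 3) -> finishes; pool += (3, 0, 0) = (6, 2, 3)
  T5 needs (2, 2, 3) <= (6, 2, 3) -> finishes; pool += (1, 0, 0) = (7, 2, 3)
  T2 still needs (5, 3, 0) but only (7, 2, 3) is free — short on R1
  T7 still needs (1, 5, 1) but only (7, 2, 3) is free — short on R1
  T6 still needs (4, 3, 0) but only (7, 2, 3) is free — short on R1
Never able to finish: T2, T7 and T6.
(3) Precisely 0 of the possible complete orderings are safe sequences.
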